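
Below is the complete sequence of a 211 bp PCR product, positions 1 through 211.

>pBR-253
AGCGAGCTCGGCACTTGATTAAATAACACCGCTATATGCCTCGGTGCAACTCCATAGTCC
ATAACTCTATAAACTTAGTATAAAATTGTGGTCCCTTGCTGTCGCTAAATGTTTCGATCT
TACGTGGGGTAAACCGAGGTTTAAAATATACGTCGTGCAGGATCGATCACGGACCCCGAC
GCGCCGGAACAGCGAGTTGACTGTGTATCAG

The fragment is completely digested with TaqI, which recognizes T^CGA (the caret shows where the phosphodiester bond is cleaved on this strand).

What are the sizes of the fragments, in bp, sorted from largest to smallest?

114, 49, 48 bp

TaqI sites (TCGA) start at positions 114, 163.
TaqI cuts after the first base of each site, so after positions 114, 163.
Linear molecule, 2 cuts → 3 fragments:
  1–114 → 114 bp
  115–163 → 49 bp
  164–211 → 48 bp
Sorted largest to smallest: 114, 49, 48 bp.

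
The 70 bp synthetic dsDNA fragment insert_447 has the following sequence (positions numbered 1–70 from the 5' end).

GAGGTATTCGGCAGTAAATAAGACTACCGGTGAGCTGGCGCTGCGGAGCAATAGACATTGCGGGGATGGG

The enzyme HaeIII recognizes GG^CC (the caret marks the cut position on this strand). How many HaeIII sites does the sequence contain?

No occurrence of GGCC is present in the sequence.
HaeIII does not cut: 0 sites.

0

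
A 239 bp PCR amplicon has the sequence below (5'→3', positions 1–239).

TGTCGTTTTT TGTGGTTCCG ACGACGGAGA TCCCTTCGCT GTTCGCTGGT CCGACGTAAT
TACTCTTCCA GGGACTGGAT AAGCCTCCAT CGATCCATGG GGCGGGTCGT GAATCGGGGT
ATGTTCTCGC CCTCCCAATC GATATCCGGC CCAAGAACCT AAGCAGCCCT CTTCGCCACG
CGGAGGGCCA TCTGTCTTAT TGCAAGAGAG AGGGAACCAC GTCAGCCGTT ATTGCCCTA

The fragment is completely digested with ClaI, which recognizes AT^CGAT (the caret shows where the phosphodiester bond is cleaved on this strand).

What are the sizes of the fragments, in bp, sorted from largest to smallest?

ClaI sites (ATCGAT) start at positions 89, 138.
ClaI cuts after base 2 of each site, so after positions 90, 139.
Linear molecule, 2 cuts → 3 fragments:
  1–90 → 90 bp
  91–139 → 49 bp
  140–239 → 100 bp
Sorted largest to smallest: 100, 90, 49 bp.

100, 90, 49 bp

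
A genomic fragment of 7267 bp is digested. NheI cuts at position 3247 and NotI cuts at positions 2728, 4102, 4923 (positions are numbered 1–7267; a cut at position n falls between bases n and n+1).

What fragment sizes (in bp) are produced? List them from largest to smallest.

Combined cut positions (sorted): 2728, 3247, 4102, 4923.
Linear molecule, 4 cuts → 5 fragments:
  2728 − 0 = 2728 bp
  3247 − 2728 = 519 bp
  4102 − 3247 = 855 bp
  4923 − 4102 = 821 bp
  7267 − 4923 = 2344 bp
Sorted largest to smallest: 2728, 2344, 855, 821, 519 bp.

2728, 2344, 855, 821, 519 bp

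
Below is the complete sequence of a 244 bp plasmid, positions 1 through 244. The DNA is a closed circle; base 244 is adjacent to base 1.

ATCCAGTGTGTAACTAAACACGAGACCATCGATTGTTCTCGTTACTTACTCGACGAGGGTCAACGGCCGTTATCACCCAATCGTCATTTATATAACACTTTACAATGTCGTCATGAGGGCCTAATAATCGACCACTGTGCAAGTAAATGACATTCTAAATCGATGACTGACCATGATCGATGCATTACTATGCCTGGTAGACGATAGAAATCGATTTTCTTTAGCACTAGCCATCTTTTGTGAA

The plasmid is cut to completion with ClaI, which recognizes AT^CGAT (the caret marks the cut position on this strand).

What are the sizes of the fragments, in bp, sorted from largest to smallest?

ClaI sites (ATCGAT) start at positions 28, 159, 176, 210.
ClaI cuts after base 2 of each site, so after positions 29, 160, 177, 211.
Circular molecule, 4 cuts → 4 fragments:
  30–160 → 131 bp
  161–177 → 17 bp
  178–211 → 34 bp
  212–244 then 1–29 → 33 + 29 = 62 bp
Sorted largest to smallest: 131, 62, 34, 17 bp.

131, 62, 34, 17 bp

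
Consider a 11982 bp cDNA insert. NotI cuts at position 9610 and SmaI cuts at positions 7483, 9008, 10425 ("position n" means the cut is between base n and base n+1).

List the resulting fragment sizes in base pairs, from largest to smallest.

7483, 1557, 1525, 815, 602 bp

Combined cut positions (sorted): 7483, 9008, 9610, 10425.
Linear molecule, 4 cuts → 5 fragments:
  7483 − 0 = 7483 bp
  9008 − 7483 = 1525 bp
  9610 − 9008 = 602 bp
  10425 − 9610 = 815 bp
  11982 − 10425 = 1557 bp
Sorted largest to smallest: 7483, 1557, 1525, 815, 602 bp.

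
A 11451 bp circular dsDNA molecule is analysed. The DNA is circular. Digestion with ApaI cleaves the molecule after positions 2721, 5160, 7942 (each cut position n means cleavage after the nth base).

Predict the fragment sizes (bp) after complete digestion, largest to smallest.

6230, 2782, 2439 bp

Circular molecule, 3 cuts → 3 fragments:
  5160 − 2721 = 2439 bp
  7942 − 5160 = 2782 bp
  wrap: 11451 − 7942 + 2721 = 6230 bp
Sorted largest to smallest: 6230, 2782, 2439 bp.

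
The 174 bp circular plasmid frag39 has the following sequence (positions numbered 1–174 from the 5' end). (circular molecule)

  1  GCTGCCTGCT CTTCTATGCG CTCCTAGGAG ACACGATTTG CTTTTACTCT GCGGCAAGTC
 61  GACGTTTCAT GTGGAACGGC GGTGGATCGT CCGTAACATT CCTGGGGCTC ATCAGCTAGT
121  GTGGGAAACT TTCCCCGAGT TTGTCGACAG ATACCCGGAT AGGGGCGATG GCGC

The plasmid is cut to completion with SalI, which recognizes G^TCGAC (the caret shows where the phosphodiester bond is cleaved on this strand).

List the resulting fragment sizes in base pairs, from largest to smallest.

SalI sites (GTCGAC) start at positions 58, 143.
SalI cuts after the first base of each site, so after positions 58, 143.
Circular molecule, 2 cuts → 2 fragments:
  59–143 → 85 bp
  144–174 then 1–58 → 31 + 58 = 89 bp
Sorted largest to smallest: 89, 85 bp.

89, 85 bp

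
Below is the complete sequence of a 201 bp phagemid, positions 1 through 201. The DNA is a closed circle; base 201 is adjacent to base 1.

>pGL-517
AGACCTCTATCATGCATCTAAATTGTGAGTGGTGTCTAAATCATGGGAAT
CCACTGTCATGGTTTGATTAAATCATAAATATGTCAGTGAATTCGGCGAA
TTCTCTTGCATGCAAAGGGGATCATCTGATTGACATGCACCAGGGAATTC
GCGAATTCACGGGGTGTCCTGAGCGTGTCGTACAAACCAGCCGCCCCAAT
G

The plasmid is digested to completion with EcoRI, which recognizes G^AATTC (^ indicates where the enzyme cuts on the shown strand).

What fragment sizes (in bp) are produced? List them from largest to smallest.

EcoRI sites (GAATTC) start at positions 89, 98, 145, 153.
EcoRI cuts after the first base of each site, so after positions 89, 98, 145, 153.
Circular molecule, 4 cuts → 4 fragments:
  90–98 → 9 bp
  99–145 → 47 bp
  146–153 → 8 bp
  154–201 then 1–89 → 48 + 89 = 137 bp
Sorted largest to smallest: 137, 47, 9, 8 bp.

137, 47, 9, 8 bp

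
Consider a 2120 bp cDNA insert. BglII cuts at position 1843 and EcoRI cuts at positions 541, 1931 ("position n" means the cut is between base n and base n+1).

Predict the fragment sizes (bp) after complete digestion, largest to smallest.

1302, 541, 189, 88 bp

Combined cut positions (sorted): 541, 1843, 1931.
Linear molecule, 3 cuts → 4 fragments:
  541 − 0 = 541 bp
  1843 − 541 = 1302 bp
  1931 − 1843 = 88 bp
  2120 − 1931 = 189 bp
Sorted largest to smallest: 1302, 541, 189, 88 bp.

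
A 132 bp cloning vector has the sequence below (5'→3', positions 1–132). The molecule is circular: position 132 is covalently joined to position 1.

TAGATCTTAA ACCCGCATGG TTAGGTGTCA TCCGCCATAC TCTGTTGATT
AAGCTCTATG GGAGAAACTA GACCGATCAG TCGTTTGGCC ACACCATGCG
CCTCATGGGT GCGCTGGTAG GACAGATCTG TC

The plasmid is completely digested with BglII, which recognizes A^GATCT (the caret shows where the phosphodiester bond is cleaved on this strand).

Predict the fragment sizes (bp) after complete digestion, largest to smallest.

BglII sites (AGATCT) start at positions 2, 124.
BglII cuts after the first base of each site, so after positions 2, 124.
Circular molecule, 2 cuts → 2 fragments:
  3–124 → 122 bp
  125–132 then 1–2 → 8 + 2 = 10 bp
Sorted largest to smallest: 122, 10 bp.

122, 10 bp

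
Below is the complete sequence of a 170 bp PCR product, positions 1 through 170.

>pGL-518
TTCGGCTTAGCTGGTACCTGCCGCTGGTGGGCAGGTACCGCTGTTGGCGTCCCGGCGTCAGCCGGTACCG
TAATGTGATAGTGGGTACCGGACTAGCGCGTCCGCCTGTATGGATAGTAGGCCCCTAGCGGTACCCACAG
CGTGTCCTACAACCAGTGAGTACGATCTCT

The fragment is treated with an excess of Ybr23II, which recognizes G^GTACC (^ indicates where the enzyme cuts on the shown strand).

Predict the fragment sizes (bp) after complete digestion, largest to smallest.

46, 40, 30, 21, 20, 13 bp

Ybr23II sites (GGTACC) start at positions 13, 34, 64, 84, 130.
Ybr23II cuts after the first base of each site, so after positions 13, 34, 64, 84, 130.
Linear molecule, 5 cuts → 6 fragments:
  1–13 → 13 bp
  14–34 → 21 bp
  35–64 → 30 bp
  65–84 → 20 bp
  85–130 → 46 bp
  131–170 → 40 bp
Sorted largest to smallest: 46, 40, 30, 21, 20, 13 bp.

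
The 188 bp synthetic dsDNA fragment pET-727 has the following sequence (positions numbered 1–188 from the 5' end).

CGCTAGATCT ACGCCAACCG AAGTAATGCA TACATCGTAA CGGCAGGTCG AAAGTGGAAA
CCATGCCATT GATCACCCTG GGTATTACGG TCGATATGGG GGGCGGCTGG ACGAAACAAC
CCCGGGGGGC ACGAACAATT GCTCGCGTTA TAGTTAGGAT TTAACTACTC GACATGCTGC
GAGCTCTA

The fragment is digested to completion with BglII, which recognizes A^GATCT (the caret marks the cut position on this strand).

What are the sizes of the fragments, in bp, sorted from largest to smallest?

183, 5 bp

The BglII site (AGATCT) starts at position 5.
BglII cuts after the first base of each site, so after position 5.
Linear molecule, 1 cut → 2 fragments:
  1–5 → 5 bp
  6–188 → 183 bp
Sorted largest to smallest: 183, 5 bp.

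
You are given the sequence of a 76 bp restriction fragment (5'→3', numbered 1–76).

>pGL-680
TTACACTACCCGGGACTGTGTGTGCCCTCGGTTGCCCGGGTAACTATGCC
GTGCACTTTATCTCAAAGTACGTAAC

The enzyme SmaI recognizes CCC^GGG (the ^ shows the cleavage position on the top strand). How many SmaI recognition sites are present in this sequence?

CCCGGG occurs starting at positions 9, 35.
SmaI cuts at 2 sites.

2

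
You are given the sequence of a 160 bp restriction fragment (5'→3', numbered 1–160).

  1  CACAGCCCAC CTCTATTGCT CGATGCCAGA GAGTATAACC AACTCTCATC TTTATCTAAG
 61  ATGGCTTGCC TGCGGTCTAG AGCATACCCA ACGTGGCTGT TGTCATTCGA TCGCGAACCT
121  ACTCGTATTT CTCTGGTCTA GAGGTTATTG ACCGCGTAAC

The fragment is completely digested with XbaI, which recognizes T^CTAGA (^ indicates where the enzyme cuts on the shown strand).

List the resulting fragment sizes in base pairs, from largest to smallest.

XbaI sites (TCTAGA) start at positions 76, 137.
XbaI cuts after the first base of each site, so after positions 76, 137.
Linear molecule, 2 cuts → 3 fragments:
  1–76 → 76 bp
  77–137 → 61 bp
  138–160 → 23 bp
Sorted largest to smallest: 76, 61, 23 bp.

76, 61, 23 bp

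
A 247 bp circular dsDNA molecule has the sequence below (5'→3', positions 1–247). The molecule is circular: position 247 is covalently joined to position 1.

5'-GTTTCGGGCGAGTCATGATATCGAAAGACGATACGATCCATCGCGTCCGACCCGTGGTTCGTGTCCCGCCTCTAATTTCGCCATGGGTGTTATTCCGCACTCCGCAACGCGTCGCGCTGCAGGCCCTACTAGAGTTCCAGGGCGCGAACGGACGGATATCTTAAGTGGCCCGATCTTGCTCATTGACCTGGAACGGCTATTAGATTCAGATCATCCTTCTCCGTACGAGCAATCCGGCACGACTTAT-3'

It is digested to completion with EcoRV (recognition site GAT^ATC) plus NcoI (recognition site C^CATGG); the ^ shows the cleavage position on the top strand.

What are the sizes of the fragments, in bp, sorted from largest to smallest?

109, 76, 62 bp

EcoRV sites (GATATC) start at positions 17, 155.
EcoRV cuts after base 3 of each site, so after positions 19, 157.
The NcoI site (CCATGG) starts at position 81.
NcoI cuts after the first base of each site, so after position 81.
Combined cut positions: 19, 81, 157.
Circular molecule, 3 cuts → 3 fragments:
  20–81 → 62 bp
  82–157 → 76 bp
  158–247 then 1–19 → 90 + 19 = 109 bp
Sorted largest to smallest: 109, 76, 62 bp.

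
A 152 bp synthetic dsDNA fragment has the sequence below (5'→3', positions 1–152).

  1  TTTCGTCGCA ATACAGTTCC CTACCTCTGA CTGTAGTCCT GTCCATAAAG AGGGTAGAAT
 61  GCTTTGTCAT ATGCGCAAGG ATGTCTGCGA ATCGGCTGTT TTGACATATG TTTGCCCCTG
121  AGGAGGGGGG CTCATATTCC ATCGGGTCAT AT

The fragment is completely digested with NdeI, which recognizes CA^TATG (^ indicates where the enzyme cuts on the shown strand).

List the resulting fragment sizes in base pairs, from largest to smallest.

69, 46, 37 bp

NdeI sites (CATATG) start at positions 68, 105.
NdeI cuts after base 2 of each site, so after positions 69, 106.
Linear molecule, 2 cuts → 3 fragments:
  1–69 → 69 bp
  70–106 → 37 bp
  107–152 → 46 bp
Sorted largest to smallest: 69, 46, 37 bp.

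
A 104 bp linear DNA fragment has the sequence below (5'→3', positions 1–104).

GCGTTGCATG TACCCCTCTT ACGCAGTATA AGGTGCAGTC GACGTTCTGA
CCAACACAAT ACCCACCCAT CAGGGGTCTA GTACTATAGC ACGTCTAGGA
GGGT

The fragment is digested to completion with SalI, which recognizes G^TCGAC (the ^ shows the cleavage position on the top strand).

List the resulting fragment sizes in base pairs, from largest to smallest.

66, 38 bp

The SalI site (GTCGAC) starts at position 38.
SalI cuts after the first base of each site, so after position 38.
Linear molecule, 1 cut → 2 fragments:
  1–38 → 38 bp
  39–104 → 66 bp
Sorted largest to smallest: 66, 38 bp.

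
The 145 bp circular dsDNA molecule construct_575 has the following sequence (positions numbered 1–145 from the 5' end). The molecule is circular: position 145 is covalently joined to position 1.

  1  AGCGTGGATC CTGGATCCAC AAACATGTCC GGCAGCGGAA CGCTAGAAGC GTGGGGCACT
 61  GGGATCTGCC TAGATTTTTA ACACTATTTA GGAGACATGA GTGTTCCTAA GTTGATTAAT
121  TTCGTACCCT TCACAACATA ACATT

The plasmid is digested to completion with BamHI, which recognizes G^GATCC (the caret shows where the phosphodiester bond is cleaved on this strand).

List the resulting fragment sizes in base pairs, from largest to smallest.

BamHI sites (GGATCC) start at positions 6, 13.
BamHI cuts after the first base of each site, so after positions 6, 13.
Circular molecule, 2 cuts → 2 fragments:
  7–13 → 7 bp
  14–145 then 1–6 → 132 + 6 = 138 bp
Sorted largest to smallest: 138, 7 bp.

138, 7 bp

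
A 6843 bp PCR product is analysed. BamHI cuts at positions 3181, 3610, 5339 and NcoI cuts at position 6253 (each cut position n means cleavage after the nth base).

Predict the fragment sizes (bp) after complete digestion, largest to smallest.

3181, 1729, 914, 590, 429 bp

Combined cut positions (sorted): 3181, 3610, 5339, 6253.
Linear molecule, 4 cuts → 5 fragments:
  3181 − 0 = 3181 bp
  3610 − 3181 = 429 bp
  5339 − 3610 = 1729 bp
  6253 − 5339 = 914 bp
  6843 − 6253 = 590 bp
Sorted largest to smallest: 3181, 1729, 914, 590, 429 bp.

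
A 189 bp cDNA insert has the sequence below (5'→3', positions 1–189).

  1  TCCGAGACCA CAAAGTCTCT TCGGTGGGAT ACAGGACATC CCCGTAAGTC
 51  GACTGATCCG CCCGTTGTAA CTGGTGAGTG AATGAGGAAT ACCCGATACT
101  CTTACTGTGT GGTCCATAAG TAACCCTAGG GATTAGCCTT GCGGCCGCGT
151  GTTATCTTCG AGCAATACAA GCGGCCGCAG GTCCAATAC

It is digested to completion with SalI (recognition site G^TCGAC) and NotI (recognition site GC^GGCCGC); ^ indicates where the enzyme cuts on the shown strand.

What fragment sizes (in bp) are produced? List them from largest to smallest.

The SalI site (GTCGAC) starts at position 48.
SalI cuts after the first base of each site, so after position 48.
NotI sites (GCGGCCGC) start at positions 141, 171.
NotI cuts after base 2 of each site, so after positions 142, 172.
Combined cut positions: 48, 142, 172.
Linear molecule, 3 cuts → 4 fragments:
  1–48 → 48 bp
  49–142 → 94 bp
  143–172 → 30 bp
  173–189 → 17 bp
Sorted largest to smallest: 94, 48, 30, 17 bp.

94, 48, 30, 17 bp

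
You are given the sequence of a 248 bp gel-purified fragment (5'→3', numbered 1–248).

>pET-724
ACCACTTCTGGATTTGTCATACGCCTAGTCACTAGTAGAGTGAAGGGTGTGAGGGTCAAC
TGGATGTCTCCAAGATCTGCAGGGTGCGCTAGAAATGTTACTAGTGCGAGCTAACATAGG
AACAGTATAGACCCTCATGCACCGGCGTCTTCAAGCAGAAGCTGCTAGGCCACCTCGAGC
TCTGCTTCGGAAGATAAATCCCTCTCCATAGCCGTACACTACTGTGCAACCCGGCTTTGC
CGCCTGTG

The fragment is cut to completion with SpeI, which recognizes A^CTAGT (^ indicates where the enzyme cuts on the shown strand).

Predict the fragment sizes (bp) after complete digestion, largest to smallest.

SpeI sites (ACTAGT) start at positions 31, 100.
SpeI cuts after the first base of each site, so after positions 31, 100.
Linear molecule, 2 cuts → 3 fragments:
  1–31 → 31 bp
  32–100 → 69 bp
  101–248 → 148 bp
Sorted largest to smallest: 148, 69, 31 bp.

148, 69, 31 bp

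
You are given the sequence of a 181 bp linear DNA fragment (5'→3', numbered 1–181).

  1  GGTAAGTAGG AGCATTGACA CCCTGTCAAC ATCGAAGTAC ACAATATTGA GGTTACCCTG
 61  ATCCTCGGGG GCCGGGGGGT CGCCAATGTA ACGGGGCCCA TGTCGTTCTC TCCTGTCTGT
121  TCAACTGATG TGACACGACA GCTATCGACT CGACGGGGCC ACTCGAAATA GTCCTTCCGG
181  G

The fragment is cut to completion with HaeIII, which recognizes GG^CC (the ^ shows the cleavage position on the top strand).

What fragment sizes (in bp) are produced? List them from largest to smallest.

71, 62, 25, 23 bp

HaeIII sites (GGCC) start at positions 70, 95, 157.
HaeIII cuts after base 2 of each site, so after positions 71, 96, 158.
Linear molecule, 3 cuts → 4 fragments:
  1–71 → 71 bp
  72–96 → 25 bp
  97–158 → 62 bp
  159–181 → 23 bp
Sorted largest to smallest: 71, 62, 25, 23 bp.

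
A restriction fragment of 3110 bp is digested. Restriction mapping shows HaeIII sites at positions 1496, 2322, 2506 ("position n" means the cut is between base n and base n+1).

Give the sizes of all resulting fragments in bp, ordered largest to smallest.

1496, 826, 604, 184 bp

Linear molecule, 3 cuts → 4 fragments:
  1496 − 0 = 1496 bp
  2322 − 1496 = 826 bp
  2506 − 2322 = 184 bp
  3110 − 2506 = 604 bp
Sorted largest to smallest: 1496, 826, 604, 184 bp.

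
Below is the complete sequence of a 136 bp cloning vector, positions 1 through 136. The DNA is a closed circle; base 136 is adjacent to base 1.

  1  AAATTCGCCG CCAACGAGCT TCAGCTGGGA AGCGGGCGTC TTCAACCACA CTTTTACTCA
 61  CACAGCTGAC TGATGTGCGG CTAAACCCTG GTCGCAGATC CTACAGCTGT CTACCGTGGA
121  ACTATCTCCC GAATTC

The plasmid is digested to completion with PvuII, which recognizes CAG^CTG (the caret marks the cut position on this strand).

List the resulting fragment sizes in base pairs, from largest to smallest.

54, 41, 41 bp

PvuII sites (CAGCTG) start at positions 22, 63, 104.
PvuII cuts after base 3 of each site, so after positions 24, 65, 106.
Circular molecule, 3 cuts → 3 fragments:
  25–65 → 41 bp
  66–106 → 41 bp
  107–136 then 1–24 → 30 + 24 = 54 bp
Sorted largest to smallest: 54, 41, 41 bp.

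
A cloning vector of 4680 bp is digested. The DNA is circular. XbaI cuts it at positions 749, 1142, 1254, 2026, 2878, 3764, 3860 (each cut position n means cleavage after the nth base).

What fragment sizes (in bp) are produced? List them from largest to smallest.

Circular molecule, 7 cuts → 7 fragments:
  1142 − 749 = 393 bp
  1254 − 1142 = 112 bp
  2026 − 1254 = 772 bp
  2878 − 2026 = 852 bp
  3764 − 2878 = 886 bp
  3860 − 3764 = 96 bp
  wrap: 4680 − 3860 + 749 = 1569 bp
Sorted largest to smallest: 1569, 886, 852, 772, 393, 112, 96 bp.

1569, 886, 852, 772, 393, 112, 96 bp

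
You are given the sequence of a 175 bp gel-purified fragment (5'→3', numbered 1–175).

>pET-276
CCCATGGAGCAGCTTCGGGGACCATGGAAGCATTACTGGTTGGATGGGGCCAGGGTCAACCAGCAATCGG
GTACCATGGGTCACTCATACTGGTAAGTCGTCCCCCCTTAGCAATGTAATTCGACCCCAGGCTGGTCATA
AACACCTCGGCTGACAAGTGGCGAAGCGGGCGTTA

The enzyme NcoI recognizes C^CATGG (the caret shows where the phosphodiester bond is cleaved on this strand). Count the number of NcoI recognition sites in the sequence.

CCATGG occurs starting at positions 2, 22, 74.
NcoI cuts at 3 sites.

3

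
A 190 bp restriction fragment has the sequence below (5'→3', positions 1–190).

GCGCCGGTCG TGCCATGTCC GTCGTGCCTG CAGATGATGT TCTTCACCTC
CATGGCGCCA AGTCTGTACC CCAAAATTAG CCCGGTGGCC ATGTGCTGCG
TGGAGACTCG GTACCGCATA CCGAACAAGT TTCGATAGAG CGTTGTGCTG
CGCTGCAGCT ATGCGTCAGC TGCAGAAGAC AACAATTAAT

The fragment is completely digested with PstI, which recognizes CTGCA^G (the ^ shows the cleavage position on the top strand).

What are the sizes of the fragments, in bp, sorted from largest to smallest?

PstI sites (CTGCAG) start at positions 28, 153, 170.
PstI cuts after base 5 of each site (before the last base), so after positions 32, 157, 174.
Linear molecule, 3 cuts → 4 fragments:
  1–32 → 32 bp
  33–157 → 125 bp
  158–174 → 17 bp
  175–190 → 16 bp
Sorted largest to smallest: 125, 32, 17, 16 bp.

125, 32, 17, 16 bp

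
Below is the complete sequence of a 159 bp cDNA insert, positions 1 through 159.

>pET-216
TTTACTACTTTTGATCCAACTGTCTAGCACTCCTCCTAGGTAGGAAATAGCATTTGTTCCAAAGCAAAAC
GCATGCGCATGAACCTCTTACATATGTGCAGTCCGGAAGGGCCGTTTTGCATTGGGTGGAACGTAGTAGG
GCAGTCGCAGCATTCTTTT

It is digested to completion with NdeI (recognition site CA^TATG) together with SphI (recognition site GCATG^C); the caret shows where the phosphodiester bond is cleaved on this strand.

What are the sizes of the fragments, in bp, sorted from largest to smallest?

The NdeI site (CATATG) starts at position 91.
NdeI cuts after base 2 of each site, so after position 92.
The SphI site (GCATGC) starts at position 71.
SphI cuts after base 5 of each site (before the last base), so after position 75.
Combined cut positions: 75, 92.
Linear molecule, 2 cuts → 3 fragments:
  1–75 → 75 bp
  76–92 → 17 bp
  93–159 → 67 bp
Sorted largest to smallest: 75, 67, 17 bp.

75, 67, 17 bp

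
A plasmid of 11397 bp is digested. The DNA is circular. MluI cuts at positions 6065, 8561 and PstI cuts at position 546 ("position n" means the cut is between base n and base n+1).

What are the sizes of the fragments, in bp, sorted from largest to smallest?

5519, 3382, 2496 bp

Combined cut positions (sorted): 546, 6065, 8561.
Circular molecule, 3 cuts → 3 fragments:
  6065 − 546 = 5519 bp
  8561 − 6065 = 2496 bp
  wrap: 11397 − 8561 + 546 = 3382 bp
Sorted largest to smallest: 5519, 3382, 2496 bp.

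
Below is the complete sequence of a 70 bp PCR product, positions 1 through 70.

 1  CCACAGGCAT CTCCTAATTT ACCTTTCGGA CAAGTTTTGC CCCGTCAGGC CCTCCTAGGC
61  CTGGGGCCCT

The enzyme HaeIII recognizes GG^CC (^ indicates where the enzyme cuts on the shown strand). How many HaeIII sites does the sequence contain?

GGCC occurs starting at positions 48, 58, 65.
HaeIII cuts at 3 sites.

3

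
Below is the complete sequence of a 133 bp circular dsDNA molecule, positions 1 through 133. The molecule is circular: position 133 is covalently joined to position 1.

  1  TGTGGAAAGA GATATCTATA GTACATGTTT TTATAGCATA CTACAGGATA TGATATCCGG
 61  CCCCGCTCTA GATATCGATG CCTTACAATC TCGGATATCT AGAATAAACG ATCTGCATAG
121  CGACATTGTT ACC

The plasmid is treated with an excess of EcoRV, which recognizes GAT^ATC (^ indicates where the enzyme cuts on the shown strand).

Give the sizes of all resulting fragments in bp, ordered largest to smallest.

EcoRV sites (GATATC) start at positions 11, 52, 71, 94.
EcoRV cuts after base 3 of each site, so after positions 13, 54, 73, 96.
Circular molecule, 4 cuts → 4 fragments:
  14–54 → 41 bp
  55–73 → 19 bp
  74–96 → 23 bp
  97–133 then 1–13 → 37 + 13 = 50 bp
Sorted largest to smallest: 50, 41, 23, 19 bp.

50, 41, 23, 19 bp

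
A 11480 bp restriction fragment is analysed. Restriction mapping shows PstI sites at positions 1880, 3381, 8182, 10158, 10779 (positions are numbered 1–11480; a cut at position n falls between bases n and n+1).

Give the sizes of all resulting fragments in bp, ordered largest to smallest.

4801, 1976, 1880, 1501, 701, 621 bp

Linear molecule, 5 cuts → 6 fragments:
  1880 − 0 = 1880 bp
  3381 − 1880 = 1501 bp
  8182 − 3381 = 4801 bp
  10158 − 8182 = 1976 bp
  10779 − 10158 = 621 bp
  11480 − 10779 = 701 bp
Sorted largest to smallest: 4801, 1976, 1880, 1501, 701, 621 bp.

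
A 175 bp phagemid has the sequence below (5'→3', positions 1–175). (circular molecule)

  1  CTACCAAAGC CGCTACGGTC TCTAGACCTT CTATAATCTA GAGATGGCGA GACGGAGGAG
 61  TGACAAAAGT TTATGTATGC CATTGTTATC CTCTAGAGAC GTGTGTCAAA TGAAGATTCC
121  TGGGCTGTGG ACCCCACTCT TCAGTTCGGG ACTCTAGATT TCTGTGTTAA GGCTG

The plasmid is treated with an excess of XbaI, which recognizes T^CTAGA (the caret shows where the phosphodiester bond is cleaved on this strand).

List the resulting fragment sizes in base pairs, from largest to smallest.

61, 55, 43, 16 bp

XbaI sites (TCTAGA) start at positions 21, 37, 92, 153.
XbaI cuts after the first base of each site, so after positions 21, 37, 92, 153.
Circular molecule, 4 cuts → 4 fragments:
  22–37 → 16 bp
  38–92 → 55 bp
  93–153 → 61 bp
  154–175 then 1–21 → 22 + 21 = 43 bp
Sorted largest to smallest: 61, 55, 43, 16 bp.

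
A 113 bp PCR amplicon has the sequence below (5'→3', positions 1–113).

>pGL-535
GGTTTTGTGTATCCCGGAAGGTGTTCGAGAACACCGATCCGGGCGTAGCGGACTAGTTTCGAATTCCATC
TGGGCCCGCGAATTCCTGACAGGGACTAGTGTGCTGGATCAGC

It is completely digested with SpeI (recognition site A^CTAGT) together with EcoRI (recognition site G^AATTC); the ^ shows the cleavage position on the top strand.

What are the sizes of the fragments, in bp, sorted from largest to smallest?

SpeI sites (ACTAGT) start at positions 52, 95.
SpeI cuts after the first base of each site, so after positions 52, 95.
EcoRI sites (GAATTC) start at positions 61, 80.
EcoRI cuts after the first base of each site, so after positions 61, 80.
Combined cut positions: 52, 61, 80, 95.
Linear molecule, 4 cuts → 5 fragments:
  1–52 → 52 bp
  53–61 → 9 bp
  62–80 → 19 bp
  81–95 → 15 bp
  96–113 → 18 bp
Sorted largest to smallest: 52, 19, 18, 15, 9 bp.

52, 19, 18, 15, 9 bp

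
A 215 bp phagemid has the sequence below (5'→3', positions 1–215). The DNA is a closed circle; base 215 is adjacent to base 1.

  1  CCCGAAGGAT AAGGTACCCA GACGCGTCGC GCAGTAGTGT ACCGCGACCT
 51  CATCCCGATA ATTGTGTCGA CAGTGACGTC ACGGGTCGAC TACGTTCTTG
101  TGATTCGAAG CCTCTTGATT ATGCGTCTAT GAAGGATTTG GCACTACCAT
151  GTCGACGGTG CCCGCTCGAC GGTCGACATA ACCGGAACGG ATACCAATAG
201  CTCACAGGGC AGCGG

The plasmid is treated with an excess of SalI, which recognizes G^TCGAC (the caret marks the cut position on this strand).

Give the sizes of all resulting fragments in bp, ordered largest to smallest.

SalI sites (GTCGAC) start at positions 66, 85, 151, 172.
SalI cuts after the first base of each site, so after positions 66, 85, 151, 172.
Circular molecule, 4 cuts → 4 fragments:
  67–85 → 19 bp
  86–151 → 66 bp
  152–172 → 21 bp
  173–215 then 1–66 → 43 + 66 = 109 bp
Sorted largest to smallest: 109, 66, 21, 19 bp.

109, 66, 21, 19 bp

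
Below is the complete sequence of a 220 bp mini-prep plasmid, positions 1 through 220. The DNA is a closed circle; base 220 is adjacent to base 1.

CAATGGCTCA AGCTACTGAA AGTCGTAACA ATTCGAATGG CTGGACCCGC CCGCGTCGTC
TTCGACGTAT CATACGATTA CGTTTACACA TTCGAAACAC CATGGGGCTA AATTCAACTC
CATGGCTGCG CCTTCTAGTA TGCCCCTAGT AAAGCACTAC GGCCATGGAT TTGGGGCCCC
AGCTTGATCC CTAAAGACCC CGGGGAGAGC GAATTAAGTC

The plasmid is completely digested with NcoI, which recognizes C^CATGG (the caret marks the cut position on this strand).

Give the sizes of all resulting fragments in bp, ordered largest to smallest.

NcoI sites (CCATGG) start at positions 100, 120, 163.
NcoI cuts after the first base of each site, so after positions 100, 120, 163.
Circular molecule, 3 cuts → 3 fragments:
  101–120 → 20 bp
  121–163 → 43 bp
  164–220 then 1–100 → 57 + 100 = 157 bp
Sorted largest to smallest: 157, 43, 20 bp.

157, 43, 20 bp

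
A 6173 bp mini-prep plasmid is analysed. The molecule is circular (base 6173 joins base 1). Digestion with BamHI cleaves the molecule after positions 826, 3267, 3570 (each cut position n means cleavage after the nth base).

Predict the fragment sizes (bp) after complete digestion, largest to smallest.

3429, 2441, 303 bp

Circular molecule, 3 cuts → 3 fragments:
  3267 − 826 = 2441 bp
  3570 − 3267 = 303 bp
  wrap: 6173 − 3570 + 826 = 3429 bp
Sorted largest to smallest: 3429, 2441, 303 bp.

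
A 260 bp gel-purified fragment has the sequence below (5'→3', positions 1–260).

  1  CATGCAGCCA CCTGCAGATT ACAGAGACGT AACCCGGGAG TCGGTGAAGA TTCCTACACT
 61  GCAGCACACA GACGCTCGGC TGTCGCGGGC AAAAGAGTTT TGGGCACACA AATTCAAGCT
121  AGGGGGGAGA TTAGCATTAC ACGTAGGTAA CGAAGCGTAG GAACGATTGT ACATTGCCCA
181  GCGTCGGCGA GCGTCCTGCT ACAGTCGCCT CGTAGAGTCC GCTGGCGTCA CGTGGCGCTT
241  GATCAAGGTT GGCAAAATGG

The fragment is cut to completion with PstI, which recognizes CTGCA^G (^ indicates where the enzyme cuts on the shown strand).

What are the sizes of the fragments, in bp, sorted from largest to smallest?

197, 47, 16 bp

PstI sites (CTGCAG) start at positions 12, 59.
PstI cuts after base 5 of each site (before the last base), so after positions 16, 63.
Linear molecule, 2 cuts → 3 fragments:
  1–16 → 16 bp
  17–63 → 47 bp
  64–260 → 197 bp
Sorted largest to smallest: 197, 47, 16 bp.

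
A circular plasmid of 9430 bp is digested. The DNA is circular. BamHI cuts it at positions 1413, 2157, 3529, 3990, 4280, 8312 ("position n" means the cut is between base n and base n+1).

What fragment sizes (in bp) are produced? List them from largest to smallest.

4032, 2531, 1372, 744, 461, 290 bp

Circular molecule, 6 cuts → 6 fragments:
  2157 − 1413 = 744 bp
  3529 − 2157 = 1372 bp
  3990 − 3529 = 461 bp
  4280 − 3990 = 290 bp
  8312 − 4280 = 4032 bp
  wrap: 9430 − 8312 + 1413 = 2531 bp
Sorted largest to smallest: 4032, 2531, 1372, 744, 461, 290 bp.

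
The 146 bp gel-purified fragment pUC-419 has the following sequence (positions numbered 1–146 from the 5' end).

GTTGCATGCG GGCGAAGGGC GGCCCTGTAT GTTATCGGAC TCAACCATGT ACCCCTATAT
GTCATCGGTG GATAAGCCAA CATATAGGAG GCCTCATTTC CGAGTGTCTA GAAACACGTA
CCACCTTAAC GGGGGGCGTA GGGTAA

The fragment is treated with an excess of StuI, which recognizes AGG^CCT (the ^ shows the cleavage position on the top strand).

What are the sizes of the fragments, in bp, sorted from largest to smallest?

91, 55 bp

The StuI site (AGGCCT) starts at position 89.
StuI cuts after base 3 of each site, so after position 91.
Linear molecule, 1 cut → 2 fragments:
  1–91 → 91 bp
  92–146 → 55 bp
Sorted largest to smallest: 91, 55 bp.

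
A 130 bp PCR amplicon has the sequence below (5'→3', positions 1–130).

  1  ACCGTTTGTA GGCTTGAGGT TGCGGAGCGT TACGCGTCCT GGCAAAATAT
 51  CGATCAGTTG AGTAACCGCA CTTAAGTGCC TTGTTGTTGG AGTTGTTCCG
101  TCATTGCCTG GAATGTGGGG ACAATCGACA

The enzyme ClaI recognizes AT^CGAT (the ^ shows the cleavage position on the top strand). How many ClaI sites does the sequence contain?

1

ATCGAT occurs starting at position 49.
ClaI cuts at 1 site.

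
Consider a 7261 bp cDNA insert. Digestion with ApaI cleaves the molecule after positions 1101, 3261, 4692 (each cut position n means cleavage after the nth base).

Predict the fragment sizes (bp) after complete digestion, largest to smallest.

2569, 2160, 1431, 1101 bp

Linear molecule, 3 cuts → 4 fragments:
  1101 − 0 = 1101 bp
  3261 − 1101 = 2160 bp
  4692 − 3261 = 1431 bp
  7261 − 4692 = 2569 bp
Sorted largest to smallest: 2569, 2160, 1431, 1101 bp.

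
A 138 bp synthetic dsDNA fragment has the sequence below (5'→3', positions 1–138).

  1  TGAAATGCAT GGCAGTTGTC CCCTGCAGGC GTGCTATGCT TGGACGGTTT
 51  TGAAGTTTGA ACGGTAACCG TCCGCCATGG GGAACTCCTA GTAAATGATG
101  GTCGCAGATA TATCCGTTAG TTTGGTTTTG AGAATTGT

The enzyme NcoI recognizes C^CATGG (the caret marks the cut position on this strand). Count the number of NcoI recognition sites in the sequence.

1

CCATGG occurs starting at position 75.
NcoI cuts at 1 site.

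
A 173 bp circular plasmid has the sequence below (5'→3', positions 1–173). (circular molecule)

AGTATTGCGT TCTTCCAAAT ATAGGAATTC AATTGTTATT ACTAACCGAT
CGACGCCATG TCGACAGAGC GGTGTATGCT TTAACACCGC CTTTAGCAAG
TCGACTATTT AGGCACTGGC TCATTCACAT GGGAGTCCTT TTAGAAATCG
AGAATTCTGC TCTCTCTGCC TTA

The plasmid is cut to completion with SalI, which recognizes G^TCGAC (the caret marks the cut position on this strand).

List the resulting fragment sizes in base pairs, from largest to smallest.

133, 40 bp

SalI sites (GTCGAC) start at positions 60, 100.
SalI cuts after the first base of each site, so after positions 60, 100.
Circular molecule, 2 cuts → 2 fragments:
  61–100 → 40 bp
  101–173 then 1–60 → 73 + 60 = 133 bp
Sorted largest to smallest: 133, 40 bp.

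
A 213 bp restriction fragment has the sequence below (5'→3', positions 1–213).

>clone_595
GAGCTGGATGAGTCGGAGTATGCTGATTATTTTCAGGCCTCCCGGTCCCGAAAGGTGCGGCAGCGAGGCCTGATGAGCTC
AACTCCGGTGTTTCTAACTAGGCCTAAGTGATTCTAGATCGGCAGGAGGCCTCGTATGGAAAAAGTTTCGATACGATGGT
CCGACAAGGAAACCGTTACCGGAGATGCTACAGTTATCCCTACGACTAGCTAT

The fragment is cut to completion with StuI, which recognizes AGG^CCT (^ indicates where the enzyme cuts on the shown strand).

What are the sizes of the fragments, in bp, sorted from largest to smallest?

84, 37, 34, 31, 27 bp

StuI sites (AGGCCT) start at positions 35, 66, 100, 127.
StuI cuts after base 3 of each site, so after positions 37, 68, 102, 129.
Linear molecule, 4 cuts → 5 fragments:
  1–37 → 37 bp
  38–68 → 31 bp
  69–102 → 34 bp
  103–129 → 27 bp
  130–213 → 84 bp
Sorted largest to smallest: 84, 37, 34, 31, 27 bp.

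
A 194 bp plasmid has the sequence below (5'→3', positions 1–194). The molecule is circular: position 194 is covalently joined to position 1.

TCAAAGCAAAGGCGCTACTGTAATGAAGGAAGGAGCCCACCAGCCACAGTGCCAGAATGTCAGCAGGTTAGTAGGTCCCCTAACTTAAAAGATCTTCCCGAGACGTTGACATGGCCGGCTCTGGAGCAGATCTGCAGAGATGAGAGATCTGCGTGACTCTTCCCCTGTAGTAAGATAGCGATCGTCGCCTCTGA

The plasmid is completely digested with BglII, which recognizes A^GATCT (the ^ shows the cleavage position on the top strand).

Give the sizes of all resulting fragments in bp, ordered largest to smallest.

BglII sites (AGATCT) start at positions 90, 128, 145.
BglII cuts after the first base of each site, so after positions 90, 128, 145.
Circular molecule, 3 cuts → 3 fragments:
  91–128 → 38 bp
  129–145 → 17 bp
  146–194 then 1–90 → 49 + 90 = 139 bp
Sorted largest to smallest: 139, 38, 17 bp.

139, 38, 17 bp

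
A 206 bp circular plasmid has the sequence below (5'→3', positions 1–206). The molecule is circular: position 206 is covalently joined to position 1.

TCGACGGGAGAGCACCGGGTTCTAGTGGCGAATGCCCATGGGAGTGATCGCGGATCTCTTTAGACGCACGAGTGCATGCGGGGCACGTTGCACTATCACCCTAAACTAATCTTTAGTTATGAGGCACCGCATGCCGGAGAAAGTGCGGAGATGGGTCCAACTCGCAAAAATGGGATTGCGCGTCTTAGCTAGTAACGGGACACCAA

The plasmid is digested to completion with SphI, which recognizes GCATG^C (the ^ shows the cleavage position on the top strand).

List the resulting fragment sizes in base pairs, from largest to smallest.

SphI sites (GCATGC) start at positions 74, 129.
SphI cuts after base 5 of each site (before the last base), so after positions 78, 133.
Circular molecule, 2 cuts → 2 fragments:
  79–133 → 55 bp
  134–206 then 1–78 → 73 + 78 = 151 bp
Sorted largest to smallest: 151, 55 bp.

151, 55 bp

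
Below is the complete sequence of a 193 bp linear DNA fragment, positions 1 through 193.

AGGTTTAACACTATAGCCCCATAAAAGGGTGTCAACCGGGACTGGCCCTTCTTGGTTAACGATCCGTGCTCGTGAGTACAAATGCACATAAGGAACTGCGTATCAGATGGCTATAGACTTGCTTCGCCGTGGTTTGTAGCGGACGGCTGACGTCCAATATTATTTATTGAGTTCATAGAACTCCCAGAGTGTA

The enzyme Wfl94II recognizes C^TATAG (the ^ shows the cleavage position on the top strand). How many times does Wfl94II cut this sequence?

CTATAG occurs starting at positions 11, 111.
Wfl94II cuts at 2 sites.

2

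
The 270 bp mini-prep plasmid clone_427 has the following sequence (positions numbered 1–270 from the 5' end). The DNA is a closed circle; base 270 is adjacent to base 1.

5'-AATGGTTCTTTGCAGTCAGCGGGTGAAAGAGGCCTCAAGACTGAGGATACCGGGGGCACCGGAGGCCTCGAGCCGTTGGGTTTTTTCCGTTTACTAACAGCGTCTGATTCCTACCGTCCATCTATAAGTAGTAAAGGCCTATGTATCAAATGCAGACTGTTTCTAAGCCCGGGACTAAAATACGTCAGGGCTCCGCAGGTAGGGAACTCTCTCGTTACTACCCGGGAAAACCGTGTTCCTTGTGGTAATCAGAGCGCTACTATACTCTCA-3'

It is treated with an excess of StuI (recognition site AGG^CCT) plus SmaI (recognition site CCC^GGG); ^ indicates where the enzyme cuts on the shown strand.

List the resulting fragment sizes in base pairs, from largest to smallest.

StuI sites (AGGCCT) start at positions 30, 63, 135.
StuI cuts after base 3 of each site, so after positions 32, 65, 137.
SmaI sites (CCCGGG) start at positions 168, 221.
SmaI cuts after base 3 of each site, so after positions 170, 223.
Combined cut positions: 32, 65, 137, 170, 223.
Circular molecule, 5 cuts → 5 fragments:
  33–65 → 33 bp
  66–137 → 72 bp
  138–170 → 33 bp
  171–223 → 53 bp
  224–270 then 1–32 → 47 + 32 = 79 bp
Sorted largest to smallest: 79, 72, 53, 33, 33 bp.

79, 72, 53, 33, 33 bp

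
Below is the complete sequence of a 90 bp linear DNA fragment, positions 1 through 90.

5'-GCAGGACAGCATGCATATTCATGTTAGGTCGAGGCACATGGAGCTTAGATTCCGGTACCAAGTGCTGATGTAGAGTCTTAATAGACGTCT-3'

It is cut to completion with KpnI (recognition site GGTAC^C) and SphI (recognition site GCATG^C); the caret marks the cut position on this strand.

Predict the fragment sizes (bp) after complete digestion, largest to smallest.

The KpnI site (GGTACC) starts at position 54.
KpnI cuts after base 5 of each site (before the last base), so after position 58.
The SphI site (GCATGC) starts at position 9.
SphI cuts after base 5 of each site (before the last base), so after position 13.
Combined cut positions: 13, 58.
Linear molecule, 2 cuts → 3 fragments:
  1–13 → 13 bp
  14–58 → 45 bp
  59–90 → 32 bp
Sorted largest to smallest: 45, 32, 13 bp.

45, 32, 13 bp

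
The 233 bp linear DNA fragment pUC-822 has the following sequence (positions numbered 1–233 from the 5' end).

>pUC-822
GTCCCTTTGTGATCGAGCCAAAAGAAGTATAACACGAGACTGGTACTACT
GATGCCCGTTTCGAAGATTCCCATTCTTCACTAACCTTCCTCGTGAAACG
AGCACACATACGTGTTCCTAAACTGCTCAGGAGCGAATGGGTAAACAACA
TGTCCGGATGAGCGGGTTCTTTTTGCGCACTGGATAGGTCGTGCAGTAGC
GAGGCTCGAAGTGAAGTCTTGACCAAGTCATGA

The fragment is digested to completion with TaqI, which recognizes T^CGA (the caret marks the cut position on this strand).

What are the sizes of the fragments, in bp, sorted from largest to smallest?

TaqI sites (TCGA) start at positions 13, 61, 206.
TaqI cuts after the first base of each site, so after positions 13, 61, 206.
Linear molecule, 3 cuts → 4 fragments:
  1–13 → 13 bp
  14–61 → 48 bp
  62–206 → 145 bp
  207–233 → 27 bp
Sorted largest to smallest: 145, 48, 27, 13 bp.

145, 48, 27, 13 bp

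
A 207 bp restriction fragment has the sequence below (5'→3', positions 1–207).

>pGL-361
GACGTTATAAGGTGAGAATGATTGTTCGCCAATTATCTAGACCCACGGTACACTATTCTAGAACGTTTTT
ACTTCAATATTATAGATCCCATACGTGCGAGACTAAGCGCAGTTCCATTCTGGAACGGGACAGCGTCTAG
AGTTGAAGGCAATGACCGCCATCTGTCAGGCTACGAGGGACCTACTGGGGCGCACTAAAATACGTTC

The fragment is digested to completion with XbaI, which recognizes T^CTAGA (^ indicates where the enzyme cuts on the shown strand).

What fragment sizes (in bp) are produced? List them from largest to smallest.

79, 71, 36, 21 bp

XbaI sites (TCTAGA) start at positions 36, 57, 136.
XbaI cuts after the first base of each site, so after positions 36, 57, 136.
Linear molecule, 3 cuts → 4 fragments:
  1–36 → 36 bp
  37–57 → 21 bp
  58–136 → 79 bp
  137–207 → 71 bp
Sorted largest to smallest: 79, 71, 36, 21 bp.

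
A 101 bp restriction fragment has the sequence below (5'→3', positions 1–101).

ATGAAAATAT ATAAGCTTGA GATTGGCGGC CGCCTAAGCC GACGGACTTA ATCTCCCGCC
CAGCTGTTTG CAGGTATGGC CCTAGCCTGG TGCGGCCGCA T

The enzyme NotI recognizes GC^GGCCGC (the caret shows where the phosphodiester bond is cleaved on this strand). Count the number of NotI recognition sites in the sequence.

2

GCGGCCGC occurs starting at positions 26, 92.
NotI cuts at 2 sites.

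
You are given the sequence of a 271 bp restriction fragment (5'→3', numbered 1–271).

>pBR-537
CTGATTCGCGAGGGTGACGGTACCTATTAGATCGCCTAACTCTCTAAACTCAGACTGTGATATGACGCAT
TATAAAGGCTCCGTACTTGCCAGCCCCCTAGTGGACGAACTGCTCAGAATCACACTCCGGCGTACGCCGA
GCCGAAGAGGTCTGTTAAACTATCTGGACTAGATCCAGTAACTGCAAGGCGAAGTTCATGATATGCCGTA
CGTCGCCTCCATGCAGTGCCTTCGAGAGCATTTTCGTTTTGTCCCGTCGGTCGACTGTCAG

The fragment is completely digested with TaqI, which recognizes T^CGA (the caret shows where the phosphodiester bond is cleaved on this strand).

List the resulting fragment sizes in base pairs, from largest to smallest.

TaqI sites (TCGA) start at positions 232, 261.
TaqI cuts after the first base of each site, so after positions 232, 261.
Linear molecule, 2 cuts → 3 fragments:
  1–232 → 232 bp
  233–261 → 29 bp
  262–271 → 10 bp
Sorted largest to smallest: 232, 29, 10 bp.

232, 29, 10 bp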